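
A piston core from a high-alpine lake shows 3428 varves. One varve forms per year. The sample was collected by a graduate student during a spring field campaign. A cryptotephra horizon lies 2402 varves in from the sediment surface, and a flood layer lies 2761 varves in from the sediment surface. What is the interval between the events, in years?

Separation: 2761 − 2402 = 359 varves.
One varve per year makes the interval 359 years.

359 years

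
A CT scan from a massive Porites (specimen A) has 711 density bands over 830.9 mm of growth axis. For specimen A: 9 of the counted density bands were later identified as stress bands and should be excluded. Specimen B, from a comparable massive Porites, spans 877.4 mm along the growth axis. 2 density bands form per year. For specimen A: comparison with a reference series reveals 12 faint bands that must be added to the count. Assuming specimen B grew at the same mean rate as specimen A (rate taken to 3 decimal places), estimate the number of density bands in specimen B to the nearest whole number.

Specimen A: correcting the raw count gives 711 − 9 + 12 = 714 true density bands.
Specimen A: dividing by 2 density bands per year: 714 / 2 = 357 years.
A: Mean rate = 830.9 mm / 357 years ≈ 2.327 mm/year.
Specimen B: 877.4 mm / 2.327 mm per year = 377.05 years; at 2 density bands per year that is 377.05 × 2 ≈ 754 density bands.

754 density bands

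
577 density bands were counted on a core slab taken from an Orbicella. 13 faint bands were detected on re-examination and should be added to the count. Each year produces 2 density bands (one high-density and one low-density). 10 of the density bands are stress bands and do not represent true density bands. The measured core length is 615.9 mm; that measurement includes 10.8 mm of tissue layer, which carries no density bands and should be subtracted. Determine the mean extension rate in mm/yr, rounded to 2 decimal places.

Correcting the raw count gives 577 − 10 + 13 = 580 true density bands.
580 density bands at 2 per year is 580 / 2 = 290 years.
Net length = 615.9 − 10.8 = 605.1 mm.
605.1 mm over 290 years gives 605.1 / 290 ≈ 2.09 mm/yr.

2.09 mm/yr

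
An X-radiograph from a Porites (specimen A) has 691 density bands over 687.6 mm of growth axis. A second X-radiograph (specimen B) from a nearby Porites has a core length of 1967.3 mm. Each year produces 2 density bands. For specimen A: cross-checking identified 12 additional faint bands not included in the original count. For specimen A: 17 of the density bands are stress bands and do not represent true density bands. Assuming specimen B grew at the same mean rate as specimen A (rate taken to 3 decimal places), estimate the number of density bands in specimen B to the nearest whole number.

1962 density bands

Specimen A: true density band count = 691 − 17 + 12 = 686.
Specimen A: with 2 density bands per year, 686 / 2 = 343 years.
A: Mean rate = 687.6 mm / 343 years ≈ 2.005 mm/yr.
For B, 1967.3 / 2.005 = 981.20 years; at 2 density bands per year that is 981.20 × 2 ≈ 1962 density bands.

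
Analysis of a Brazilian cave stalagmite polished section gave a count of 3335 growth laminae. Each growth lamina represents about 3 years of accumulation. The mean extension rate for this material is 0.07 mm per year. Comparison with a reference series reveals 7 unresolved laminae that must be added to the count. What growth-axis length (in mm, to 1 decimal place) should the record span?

701.8 mm

True growth lamina count = 3335 + 7 = 3342.
At 3 years per growth lamina, 3342 × 3 = 10026 years.
Predicted length = 0.07 mm/year × 10026 years = 701.8 mm.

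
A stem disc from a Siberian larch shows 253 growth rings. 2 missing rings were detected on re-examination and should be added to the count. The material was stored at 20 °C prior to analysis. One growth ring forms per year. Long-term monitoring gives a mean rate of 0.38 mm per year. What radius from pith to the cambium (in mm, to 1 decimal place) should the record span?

96.9 mm

Adjusted count: 253 + 2 = 255 growth rings.
Length ≈ 0.38 × 255 = 96.9 mm.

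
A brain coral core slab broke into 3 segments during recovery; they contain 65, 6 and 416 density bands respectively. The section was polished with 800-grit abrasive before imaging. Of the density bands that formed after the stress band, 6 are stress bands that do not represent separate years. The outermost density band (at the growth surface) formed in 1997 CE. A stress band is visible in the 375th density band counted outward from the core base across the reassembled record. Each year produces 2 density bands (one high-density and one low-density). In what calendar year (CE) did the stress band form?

Total density bands = 65 + 6 + 416 = 487.
The stress band sits at density band 375 from the core base, so 487 − 375 = 112 density bands formed after it.
112 − 6 false = 106 true density bands after the stress band.
106 density bands at 2 per year is 106 / 2 = 53 years.
Counting back 53 years from 1997 CE places the stress band in 1997 − 53 = 1944 CE.

1944 CE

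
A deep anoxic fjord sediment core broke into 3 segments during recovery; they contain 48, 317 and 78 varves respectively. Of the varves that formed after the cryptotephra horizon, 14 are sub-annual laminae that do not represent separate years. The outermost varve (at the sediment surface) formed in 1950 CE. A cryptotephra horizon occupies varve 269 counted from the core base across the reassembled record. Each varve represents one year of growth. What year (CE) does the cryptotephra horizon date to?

Total varves = 48 + 317 + 78 = 443.
Between varve 269 and the sediment surface there are 443 − 269 = 174 varves.
Excluding 14 false varves: 174 − 14 = 160.
1950 − 160 = 1790 CE.

1790 CE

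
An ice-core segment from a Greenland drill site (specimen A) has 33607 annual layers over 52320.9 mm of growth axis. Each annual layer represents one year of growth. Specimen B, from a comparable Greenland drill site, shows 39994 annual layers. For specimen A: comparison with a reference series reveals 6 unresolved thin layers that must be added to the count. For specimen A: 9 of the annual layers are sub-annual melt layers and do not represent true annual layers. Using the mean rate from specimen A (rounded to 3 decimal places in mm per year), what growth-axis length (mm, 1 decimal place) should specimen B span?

62270.7 mm

Specimen A: correcting the raw count gives 33607 − 9 + 6 = 33604 true annual layers.
A: Mean rate = 52320.9 mm / 33604 years ≈ 1.557 mm/yr.
Length of B = 1.557 × 39994 = 62270.7 mm.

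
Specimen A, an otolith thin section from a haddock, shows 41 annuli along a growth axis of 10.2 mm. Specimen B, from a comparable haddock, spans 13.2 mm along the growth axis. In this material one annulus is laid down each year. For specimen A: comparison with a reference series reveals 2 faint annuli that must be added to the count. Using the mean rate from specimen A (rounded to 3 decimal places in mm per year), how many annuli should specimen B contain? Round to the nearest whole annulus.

56 annuli

Specimen A: after corrections the count is 41 + 2 = 43 annuli.
A: Mean rate = 10.2 mm / 43 years ≈ 0.237 mm/yr.
Specimen B: 13.2 mm / 0.237 mm per year = 55.70 years ≈ 56 annuli.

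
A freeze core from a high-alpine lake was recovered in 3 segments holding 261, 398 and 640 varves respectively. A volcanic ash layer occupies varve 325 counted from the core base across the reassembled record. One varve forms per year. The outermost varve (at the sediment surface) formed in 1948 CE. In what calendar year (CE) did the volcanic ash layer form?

Total varves = 261 + 398 + 640 = 1299.
The volcanic ash layer sits at varve 325 from the core base, so 1299 − 325 = 974 varves formed after it.
Counting back 974 years from 1948 CE places the volcanic ash layer in 1948 − 974 = 974 CE.

974 CE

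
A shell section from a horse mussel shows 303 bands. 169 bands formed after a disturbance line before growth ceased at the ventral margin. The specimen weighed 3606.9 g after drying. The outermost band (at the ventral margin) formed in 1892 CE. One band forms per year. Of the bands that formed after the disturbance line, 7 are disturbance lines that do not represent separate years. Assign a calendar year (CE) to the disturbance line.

1730 CE

169 bands post-date the disturbance line.
Excluding 7 false bands: 169 − 7 = 162.
Counting back 162 years from 1892 CE places the disturbance line in 1892 − 162 = 1730 CE.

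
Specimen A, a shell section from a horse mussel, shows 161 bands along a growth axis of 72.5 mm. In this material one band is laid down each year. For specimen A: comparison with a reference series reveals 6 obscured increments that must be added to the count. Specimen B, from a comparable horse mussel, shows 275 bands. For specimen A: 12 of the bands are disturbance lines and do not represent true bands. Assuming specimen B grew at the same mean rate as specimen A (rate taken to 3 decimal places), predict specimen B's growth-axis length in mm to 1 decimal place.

128.7 mm

Specimen A: correcting the raw count gives 161 − 12 + 6 = 155 true bands.
A: 72.5 mm over 155 years gives 72.5 / 155 ≈ 0.468 mm per year.
For B, 0.468 mm/year × 275 years = 128.7 mm.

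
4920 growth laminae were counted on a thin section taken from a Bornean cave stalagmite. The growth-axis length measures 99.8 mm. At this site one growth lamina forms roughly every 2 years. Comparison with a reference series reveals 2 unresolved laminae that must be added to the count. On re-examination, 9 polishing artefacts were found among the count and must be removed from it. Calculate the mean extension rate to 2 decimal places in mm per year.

Correcting the raw count gives 4920 − 9 + 2 = 4913 true growth laminae.
Multiplying by 2 years per growth lamina: 4913 × 2 = 9826 years.
Mean rate = 99.8 mm / 9826 years ≈ 0.01 mm per year.

0.01 mm per year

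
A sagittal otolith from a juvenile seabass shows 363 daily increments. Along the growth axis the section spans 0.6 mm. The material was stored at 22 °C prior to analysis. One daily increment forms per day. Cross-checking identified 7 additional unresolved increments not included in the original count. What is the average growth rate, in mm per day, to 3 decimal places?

0.002 mm per day

True daily increment count = 363 + 7 = 370.
0.6 mm over 370 days gives 0.6 / 370 ≈ 0.002 mm per day.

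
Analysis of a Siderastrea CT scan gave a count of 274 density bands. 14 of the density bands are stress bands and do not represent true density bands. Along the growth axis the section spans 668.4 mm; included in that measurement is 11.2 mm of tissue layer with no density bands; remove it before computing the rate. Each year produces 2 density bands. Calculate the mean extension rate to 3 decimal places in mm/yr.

After corrections the count is 274 − 14 = 260 density bands.
Dividing by 2 density bands per year: 260 / 2 = 130 years.
The growth record spans 668.4 − 11.2 = 657.2 mm.
657.2 mm over 130 years gives 657.2 / 130 ≈ 5.055 mm/yr.

5.055 mm/yr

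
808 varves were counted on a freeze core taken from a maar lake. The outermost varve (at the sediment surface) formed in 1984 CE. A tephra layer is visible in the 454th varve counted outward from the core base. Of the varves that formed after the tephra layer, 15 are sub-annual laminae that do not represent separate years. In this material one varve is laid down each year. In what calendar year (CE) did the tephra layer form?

The tephra layer sits at varve 454 from the core base, so 808 − 454 = 354 varves formed after it.
354 − 15 false = 339 true varves after the tephra layer.
The varve at the sediment surface is 1984 CE, so the tephra layer dates to 1984 − 339 = 1645 CE.

1645 CE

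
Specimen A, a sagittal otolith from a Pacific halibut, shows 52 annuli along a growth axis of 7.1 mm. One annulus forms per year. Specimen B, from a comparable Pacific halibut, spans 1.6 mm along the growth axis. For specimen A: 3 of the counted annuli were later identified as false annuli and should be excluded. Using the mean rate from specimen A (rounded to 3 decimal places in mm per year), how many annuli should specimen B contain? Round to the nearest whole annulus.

Specimen A: correcting the raw count gives 52 − 3 = 49 true annuli.
A: 7.1 mm over 49 years gives 7.1 / 49 ≈ 0.145 mm per year.
Specimen B: 1.6 mm / 0.145 mm per year = 11.03 years ≈ 11 annuli.

11 annuli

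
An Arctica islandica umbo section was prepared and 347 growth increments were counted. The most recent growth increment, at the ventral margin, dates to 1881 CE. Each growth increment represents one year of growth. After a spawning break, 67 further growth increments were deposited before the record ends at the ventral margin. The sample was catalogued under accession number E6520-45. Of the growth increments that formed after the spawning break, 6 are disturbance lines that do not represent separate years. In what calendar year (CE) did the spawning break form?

67 growth increments post-date the spawning break.
Removing the 6 false growth increments leaves 67 − 6 = 61 true growth increments beyond the spawning break.
The growth increment at the ventral margin is 1881 CE, so the spawning break dates to 1881 − 61 = 1820 CE.

1820 CE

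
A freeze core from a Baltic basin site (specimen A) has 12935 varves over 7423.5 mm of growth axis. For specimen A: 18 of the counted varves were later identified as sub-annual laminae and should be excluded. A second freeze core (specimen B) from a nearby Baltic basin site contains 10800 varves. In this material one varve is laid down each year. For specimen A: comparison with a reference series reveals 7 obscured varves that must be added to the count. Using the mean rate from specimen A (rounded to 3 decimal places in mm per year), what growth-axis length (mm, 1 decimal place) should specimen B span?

6199.2 mm

Specimen A: after corrections the count is 12935 − 18 + 7 = 12924 varves.
A: 7423.5 mm over 12924 years gives 7423.5 / 12924 ≈ 0.574 mm/year.
For B, 0.574 mm/year × 10800 years = 6199.2 mm.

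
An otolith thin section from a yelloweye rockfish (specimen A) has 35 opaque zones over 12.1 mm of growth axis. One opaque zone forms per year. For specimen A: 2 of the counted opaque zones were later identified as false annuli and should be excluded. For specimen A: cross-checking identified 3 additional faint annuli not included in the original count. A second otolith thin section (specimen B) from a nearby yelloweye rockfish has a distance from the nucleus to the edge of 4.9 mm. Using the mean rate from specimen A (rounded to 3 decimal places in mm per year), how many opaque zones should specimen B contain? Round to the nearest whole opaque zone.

Specimen A: correcting the raw count gives 35 − 2 + 3 = 36 true opaque zones.
A: 12.1 mm over 36 years gives 12.1 / 36 ≈ 0.336 mm per year.
For B, 4.9 / 0.336 = 14.58 years ≈ 15 opaque zones.

15 opaque zones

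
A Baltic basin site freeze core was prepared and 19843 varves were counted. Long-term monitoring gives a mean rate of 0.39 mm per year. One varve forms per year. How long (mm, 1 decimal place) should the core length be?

19843 years of growth are recorded.
Length ≈ 0.39 × 19843 = 7738.8 mm.

7738.8 mm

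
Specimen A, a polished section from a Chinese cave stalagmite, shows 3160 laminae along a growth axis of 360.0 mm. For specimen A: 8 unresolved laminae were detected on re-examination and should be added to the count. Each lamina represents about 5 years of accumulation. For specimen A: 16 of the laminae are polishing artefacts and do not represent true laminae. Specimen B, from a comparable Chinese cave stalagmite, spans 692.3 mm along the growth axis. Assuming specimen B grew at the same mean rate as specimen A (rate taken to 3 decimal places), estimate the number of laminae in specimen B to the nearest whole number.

Specimen A: after corrections the count is 3160 − 16 + 8 = 3152 laminae.
Specimen A: multiplying by 5 years per lamina: 3152 × 5 = 15760 years.
A: Mean rate = 360.0 mm / 15760 years ≈ 0.023 mm/yr.
B spans 692.3 / 0.023 = 30100.00 years; at 5 years per lamina that is 30100.00 / 5 ≈ 6020 laminae.

6020 laminae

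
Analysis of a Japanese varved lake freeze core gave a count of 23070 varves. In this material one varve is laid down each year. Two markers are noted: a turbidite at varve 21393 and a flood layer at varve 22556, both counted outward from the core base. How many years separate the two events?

1163 yr

Separation: 22556 − 21393 = 1163 varves.
That is 1163 years at one varve per year.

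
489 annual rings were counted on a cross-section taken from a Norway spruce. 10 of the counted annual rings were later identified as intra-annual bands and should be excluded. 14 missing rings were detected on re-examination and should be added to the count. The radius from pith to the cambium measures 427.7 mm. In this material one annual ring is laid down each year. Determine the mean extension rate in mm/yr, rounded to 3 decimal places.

0.868 mm/yr

True annual ring count = 489 − 10 + 14 = 493.
427.7 mm over 493 years gives 427.7 / 493 ≈ 0.868 mm/yr.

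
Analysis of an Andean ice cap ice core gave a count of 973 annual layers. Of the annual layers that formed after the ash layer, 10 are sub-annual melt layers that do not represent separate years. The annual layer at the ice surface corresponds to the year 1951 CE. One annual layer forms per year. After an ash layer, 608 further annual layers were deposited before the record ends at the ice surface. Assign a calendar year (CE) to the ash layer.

1353 CE

608 annual layers formed after the ash layer.
608 − 10 false = 598 true annual layers after the ash layer.
The annual layer at the ice surface is 1951 CE, so the ash layer dates to 1951 − 598 = 1353 CE.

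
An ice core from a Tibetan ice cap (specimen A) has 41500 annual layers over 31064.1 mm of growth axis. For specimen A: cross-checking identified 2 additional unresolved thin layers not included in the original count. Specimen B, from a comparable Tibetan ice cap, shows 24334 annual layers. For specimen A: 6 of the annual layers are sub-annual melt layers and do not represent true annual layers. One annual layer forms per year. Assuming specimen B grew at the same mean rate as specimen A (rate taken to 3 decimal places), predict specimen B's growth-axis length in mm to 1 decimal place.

18226.2 mm

Specimen A: after corrections the count is 41500 − 6 + 2 = 41496 annual layers.
A: Extension rate ≈ 31064.1 / 41496 = 0.749 mm/year.
Length of B = 0.749 × 24334 = 18226.2 mm.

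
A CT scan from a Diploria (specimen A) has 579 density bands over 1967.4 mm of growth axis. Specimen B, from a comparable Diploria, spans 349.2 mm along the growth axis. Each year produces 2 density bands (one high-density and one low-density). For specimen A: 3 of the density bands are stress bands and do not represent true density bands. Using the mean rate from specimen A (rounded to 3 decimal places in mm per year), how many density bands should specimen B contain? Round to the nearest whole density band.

102 density bands

Specimen A: correcting the raw count gives 579 − 3 = 576 true density bands.
Specimen A: 576 density bands at 2 per year is 576 / 2 = 288 years.
A: 1967.4 mm over 288 years gives 1967.4 / 288 ≈ 6.831 mm/yr.
Specimen B: 349.2 mm / 6.831 mm per year = 51.12 years; at 2 density bands per year that is 51.12 × 2 ≈ 102 density bands.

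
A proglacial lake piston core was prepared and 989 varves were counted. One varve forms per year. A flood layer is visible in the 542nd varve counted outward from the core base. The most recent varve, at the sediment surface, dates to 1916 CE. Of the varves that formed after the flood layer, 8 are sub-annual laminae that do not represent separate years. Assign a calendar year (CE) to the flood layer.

1477 CE

989 − 542 = 447 varves lie beyond the flood layer toward the sediment surface.
447 − 8 false = 439 true varves after the flood layer.
The varve at the sediment surface is 1916 CE, so the flood layer dates to 1916 − 439 = 1477 CE.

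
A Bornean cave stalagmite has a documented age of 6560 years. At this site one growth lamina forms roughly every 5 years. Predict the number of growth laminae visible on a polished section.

One growth lamina every 5 years means 6560 / 5 = 1312 growth laminae.
So 1312 growth laminae should be present.

1312 growth laminae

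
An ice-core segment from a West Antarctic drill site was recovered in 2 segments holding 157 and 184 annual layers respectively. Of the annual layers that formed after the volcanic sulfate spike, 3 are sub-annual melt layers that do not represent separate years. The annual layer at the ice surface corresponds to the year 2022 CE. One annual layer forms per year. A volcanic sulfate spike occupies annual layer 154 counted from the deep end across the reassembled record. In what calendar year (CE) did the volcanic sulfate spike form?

Total annual layers = 157 + 184 = 341.
341 − 154 = 187 annual layers lie beyond the volcanic sulfate spike toward the ice surface.
187 − 3 false = 184 true annual layers after the volcanic sulfate spike.
The annual layer at the ice surface is 2022 CE, so the volcanic sulfate spike dates to 2022 − 184 = 1838 CE.

1838 CE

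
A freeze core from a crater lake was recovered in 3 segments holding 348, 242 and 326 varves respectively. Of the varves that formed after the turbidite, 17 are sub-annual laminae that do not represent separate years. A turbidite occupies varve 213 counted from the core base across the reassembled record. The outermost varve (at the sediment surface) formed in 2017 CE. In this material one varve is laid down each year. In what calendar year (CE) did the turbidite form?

Total varves = 348 + 242 + 326 = 916.
916 − 213 = 703 varves lie beyond the turbidite toward the sediment surface.
Removing the 17 false varves leaves 703 − 17 = 686 true varves beyond the turbidite.
The varve at the sediment surface is 2017 CE, so the turbidite dates to 2017 − 686 = 1331 CE.

1331 CE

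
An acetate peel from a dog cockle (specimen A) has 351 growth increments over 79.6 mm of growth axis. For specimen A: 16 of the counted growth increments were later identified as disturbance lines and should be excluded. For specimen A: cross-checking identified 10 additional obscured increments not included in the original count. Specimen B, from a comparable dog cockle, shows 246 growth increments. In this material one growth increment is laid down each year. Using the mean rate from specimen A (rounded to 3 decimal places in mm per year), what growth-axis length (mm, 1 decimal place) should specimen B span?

56.8 mm

Specimen A: adjusted count: 351 − 16 + 10 = 345 growth increments.
A: Mean rate = 79.6 mm / 345 years ≈ 0.231 mm/yr.
B's length ≈ 0.231 × 246 = 56.8 mm.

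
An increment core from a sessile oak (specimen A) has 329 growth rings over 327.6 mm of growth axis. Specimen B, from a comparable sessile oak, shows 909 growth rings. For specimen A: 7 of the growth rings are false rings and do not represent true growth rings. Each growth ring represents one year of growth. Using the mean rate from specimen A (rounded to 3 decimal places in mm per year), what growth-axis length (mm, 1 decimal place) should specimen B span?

924.5 mm

Specimen A: true growth ring count = 329 − 7 = 322.
A: 327.6 mm over 322 years gives 327.6 / 322 ≈ 1.017 mm/year.
Length of B = 1.017 × 909 = 924.5 mm.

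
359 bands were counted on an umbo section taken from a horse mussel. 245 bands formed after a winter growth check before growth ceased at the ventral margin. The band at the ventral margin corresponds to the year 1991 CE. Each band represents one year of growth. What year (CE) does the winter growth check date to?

1746 CE

There are 245 bands younger than the winter growth check.
1991 − 245 = 1746 CE.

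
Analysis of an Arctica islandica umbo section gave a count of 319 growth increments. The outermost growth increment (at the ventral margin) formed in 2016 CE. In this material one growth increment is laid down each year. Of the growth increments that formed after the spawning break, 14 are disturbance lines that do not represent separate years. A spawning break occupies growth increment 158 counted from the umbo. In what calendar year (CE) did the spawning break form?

The spawning break sits at growth increment 158 from the umbo, so 319 − 158 = 161 growth increments formed after it.
Removing the 14 false growth increments leaves 161 − 14 = 147 true growth increments beyond the spawning break.
Counting back 147 years from 2016 CE places the spawning break in 2016 − 147 = 1869 CE.

1869 CE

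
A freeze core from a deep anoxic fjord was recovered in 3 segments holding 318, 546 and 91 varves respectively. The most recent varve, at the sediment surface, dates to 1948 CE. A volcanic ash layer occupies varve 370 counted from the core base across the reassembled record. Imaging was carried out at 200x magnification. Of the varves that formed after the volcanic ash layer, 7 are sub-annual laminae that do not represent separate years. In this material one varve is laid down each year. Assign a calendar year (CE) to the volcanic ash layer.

Total varves = 318 + 546 + 91 = 955.
955 − 370 = 585 varves lie beyond the volcanic ash layer toward the sediment surface.
585 − 7 false = 578 true varves after the volcanic ash layer.
Counting back 578 years from 1948 CE places the volcanic ash layer in 1948 − 578 = 1370 CE.

1370 CE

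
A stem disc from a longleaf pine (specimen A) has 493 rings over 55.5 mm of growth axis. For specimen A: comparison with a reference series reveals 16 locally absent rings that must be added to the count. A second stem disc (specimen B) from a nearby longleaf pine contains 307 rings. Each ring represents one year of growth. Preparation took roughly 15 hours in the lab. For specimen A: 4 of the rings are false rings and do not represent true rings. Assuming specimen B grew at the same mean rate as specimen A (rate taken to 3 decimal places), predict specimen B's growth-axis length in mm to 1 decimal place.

33.8 mm

Specimen A: correcting the raw count gives 493 − 4 + 16 = 505 true rings.
A: Extension rate ≈ 55.5 / 505 = 0.110 mm per year.
For B, 0.110 mm/year × 307 years = 33.8 mm.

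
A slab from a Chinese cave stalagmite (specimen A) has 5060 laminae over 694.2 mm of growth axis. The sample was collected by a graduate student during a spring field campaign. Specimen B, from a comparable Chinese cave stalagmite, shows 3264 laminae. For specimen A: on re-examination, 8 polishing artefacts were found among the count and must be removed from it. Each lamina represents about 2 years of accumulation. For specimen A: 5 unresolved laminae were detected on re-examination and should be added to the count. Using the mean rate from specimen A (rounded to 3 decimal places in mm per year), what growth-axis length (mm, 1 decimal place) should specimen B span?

Specimen A: correcting the raw count gives 5060 − 8 + 5 = 5057 true laminae.
Specimen A: at 2 years per lamina, 5057 × 2 = 10114 years.
A: Extension rate ≈ 694.2 / 10114 = 0.069 mm/yr.
Specimen B: multiplying by 2 years per lamina: 3264 × 2 = 6528 years. Length of B = 0.069 × 6528 = 450.4 mm.

450.4 mm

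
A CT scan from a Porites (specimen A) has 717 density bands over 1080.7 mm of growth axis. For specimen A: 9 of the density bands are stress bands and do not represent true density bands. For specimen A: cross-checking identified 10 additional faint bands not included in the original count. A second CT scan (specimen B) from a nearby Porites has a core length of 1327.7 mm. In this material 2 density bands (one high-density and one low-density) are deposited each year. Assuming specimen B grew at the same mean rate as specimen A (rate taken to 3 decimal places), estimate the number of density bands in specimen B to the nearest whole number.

882 density bands

Specimen A: true density band count = 717 − 9 + 10 = 718.
Specimen A: 718 density bands at 2 per year is 718 / 2 = 359 years.
A: Extension rate ≈ 1080.7 / 359 = 3.010 mm per year.
For B, 1327.7 / 3.010 = 441.10 years; at 2 density bands per year that is 441.10 × 2 ≈ 882 density bands.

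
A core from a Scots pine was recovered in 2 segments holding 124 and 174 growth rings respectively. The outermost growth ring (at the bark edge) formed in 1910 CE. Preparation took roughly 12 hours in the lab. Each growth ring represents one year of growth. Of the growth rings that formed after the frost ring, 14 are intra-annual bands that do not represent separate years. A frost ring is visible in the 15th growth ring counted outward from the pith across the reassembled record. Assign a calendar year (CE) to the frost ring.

1641 CE

Total growth rings = 124 + 174 = 298.
The frost ring sits at growth ring 15 from the pith, so 298 − 15 = 283 growth rings formed after it.
Excluding 14 false growth rings: 283 − 14 = 269.
1910 − 269 = 1641 CE.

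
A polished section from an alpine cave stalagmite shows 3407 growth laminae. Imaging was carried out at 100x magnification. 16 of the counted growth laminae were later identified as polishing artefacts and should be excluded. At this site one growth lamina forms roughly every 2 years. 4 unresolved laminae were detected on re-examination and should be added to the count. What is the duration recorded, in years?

Correcting the raw count gives 3407 − 16 + 4 = 3395 true growth laminae.
At 2 years per growth lamina, 3395 × 2 = 6790 years.

6790 years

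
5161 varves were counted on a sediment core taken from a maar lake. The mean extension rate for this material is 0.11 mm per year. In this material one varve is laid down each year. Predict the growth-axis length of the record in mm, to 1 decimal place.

567.7 mm

5161 years of growth are recorded.
5161 years at 0.11 mm/year gives 0.11 × 5161 = 567.7 mm.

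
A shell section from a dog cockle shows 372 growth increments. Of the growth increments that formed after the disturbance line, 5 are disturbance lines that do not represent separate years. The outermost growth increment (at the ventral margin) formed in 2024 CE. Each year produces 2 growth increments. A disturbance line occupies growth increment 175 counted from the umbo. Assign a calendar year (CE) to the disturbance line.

372 − 175 = 197 growth increments lie beyond the disturbance line toward the ventral margin.
Removing the 5 false growth increments leaves 197 − 5 = 192 true growth increments beyond the disturbance line.
Dividing by 2 growth increments per year: 192 / 2 = 96 years.
2024 − 96 = 1928 CE.

1928 CE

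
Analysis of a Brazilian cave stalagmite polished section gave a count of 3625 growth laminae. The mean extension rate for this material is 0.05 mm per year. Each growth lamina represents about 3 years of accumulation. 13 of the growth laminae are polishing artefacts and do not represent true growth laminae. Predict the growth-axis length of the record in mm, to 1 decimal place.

541.8 mm

After corrections the count is 3625 − 13 = 3612 growth laminae.
Multiplying by 3 years per growth lamina: 3612 × 3 = 10836 years.
Length ≈ 0.05 × 10836 = 541.8 mm.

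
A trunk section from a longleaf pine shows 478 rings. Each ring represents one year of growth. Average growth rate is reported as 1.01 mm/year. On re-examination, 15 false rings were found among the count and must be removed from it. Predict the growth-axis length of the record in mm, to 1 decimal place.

Correcting the raw count gives 478 − 15 = 463 true rings.
Predicted length = 1.01 mm/year × 463 years = 467.6 mm.

467.6 mm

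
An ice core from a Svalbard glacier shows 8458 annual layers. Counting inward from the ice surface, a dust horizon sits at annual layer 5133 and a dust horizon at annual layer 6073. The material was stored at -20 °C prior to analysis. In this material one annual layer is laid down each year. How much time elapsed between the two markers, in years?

Separation: 6073 − 5133 = 940 annual layers.
One annual layer per year makes the interval 940 years.

940 yr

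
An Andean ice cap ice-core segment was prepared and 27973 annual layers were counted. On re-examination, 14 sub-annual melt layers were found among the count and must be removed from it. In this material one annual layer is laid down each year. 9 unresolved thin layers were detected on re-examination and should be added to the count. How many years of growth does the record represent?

27968 years

True annual layer count = 27973 − 14 + 9 = 27968.
At one annual layer per year, that is 27968 years.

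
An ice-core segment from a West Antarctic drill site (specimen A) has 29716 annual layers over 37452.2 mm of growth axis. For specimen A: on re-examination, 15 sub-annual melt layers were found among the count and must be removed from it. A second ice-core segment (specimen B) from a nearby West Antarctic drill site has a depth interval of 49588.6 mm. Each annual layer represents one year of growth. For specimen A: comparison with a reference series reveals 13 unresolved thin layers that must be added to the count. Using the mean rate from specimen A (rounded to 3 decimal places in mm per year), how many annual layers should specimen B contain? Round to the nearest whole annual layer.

Specimen A: adjusted count: 29716 − 15 + 13 = 29714 annual layers.
A: 37452.2 mm over 29714 years gives 37452.2 / 29714 ≈ 1.260 mm per year.
Specimen B: 49588.6 mm / 1.260 mm per year = 39356.03 years ≈ 39356 annual layers.

39356 annual layers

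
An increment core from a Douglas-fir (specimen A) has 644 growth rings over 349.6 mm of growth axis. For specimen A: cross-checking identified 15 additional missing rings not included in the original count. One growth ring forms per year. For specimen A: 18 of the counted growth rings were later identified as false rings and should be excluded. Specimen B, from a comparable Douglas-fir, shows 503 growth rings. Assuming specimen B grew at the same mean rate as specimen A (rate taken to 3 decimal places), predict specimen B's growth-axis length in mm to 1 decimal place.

274.1 mm

Specimen A: adjusted count: 644 − 18 + 15 = 641 growth rings.
A: Extension rate ≈ 349.6 / 641 = 0.545 mm/yr.
Length of B = 0.545 × 503 = 274.1 mm.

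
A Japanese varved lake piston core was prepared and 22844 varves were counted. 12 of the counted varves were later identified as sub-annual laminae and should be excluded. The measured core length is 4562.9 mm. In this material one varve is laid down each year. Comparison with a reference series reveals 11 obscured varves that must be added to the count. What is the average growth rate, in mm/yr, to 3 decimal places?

True varve count = 22844 − 12 + 11 = 22843.
4562.9 mm over 22843 years gives 4562.9 / 22843 ≈ 0.200 mm/yr.

0.200 mm/yr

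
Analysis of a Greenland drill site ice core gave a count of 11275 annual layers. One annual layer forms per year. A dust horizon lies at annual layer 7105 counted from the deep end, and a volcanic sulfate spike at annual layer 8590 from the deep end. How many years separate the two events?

1485 yr

8590 − 7105 = 1485 annual layers lie between the two events.
One annual layer per year makes the interval 1485 years.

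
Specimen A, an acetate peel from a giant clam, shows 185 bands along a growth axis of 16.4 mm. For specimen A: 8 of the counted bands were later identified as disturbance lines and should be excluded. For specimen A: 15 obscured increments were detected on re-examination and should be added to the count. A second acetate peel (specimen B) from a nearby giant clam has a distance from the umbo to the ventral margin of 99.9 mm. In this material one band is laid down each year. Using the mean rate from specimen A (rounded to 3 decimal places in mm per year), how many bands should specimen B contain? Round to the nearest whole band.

1175 bands

Specimen A: after corrections the count is 185 − 8 + 15 = 192 bands.
A: 16.4 mm over 192 years gives 16.4 / 192 ≈ 0.085 mm/yr.
Specimen B: 99.9 mm / 0.085 mm per year = 1175.29 years ≈ 1175 bands.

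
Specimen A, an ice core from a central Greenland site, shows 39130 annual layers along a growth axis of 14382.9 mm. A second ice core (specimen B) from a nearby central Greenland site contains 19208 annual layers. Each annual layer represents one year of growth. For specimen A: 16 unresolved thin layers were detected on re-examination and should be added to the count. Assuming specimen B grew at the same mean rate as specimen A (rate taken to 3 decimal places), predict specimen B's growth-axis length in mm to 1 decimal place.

7049.3 mm

Specimen A: true annual layer count = 39130 + 16 = 39146.
A: Mean rate = 14382.9 mm / 39146 years ≈ 0.367 mm/year.
For B, 0.367 mm/year × 19208 years = 7049.3 mm.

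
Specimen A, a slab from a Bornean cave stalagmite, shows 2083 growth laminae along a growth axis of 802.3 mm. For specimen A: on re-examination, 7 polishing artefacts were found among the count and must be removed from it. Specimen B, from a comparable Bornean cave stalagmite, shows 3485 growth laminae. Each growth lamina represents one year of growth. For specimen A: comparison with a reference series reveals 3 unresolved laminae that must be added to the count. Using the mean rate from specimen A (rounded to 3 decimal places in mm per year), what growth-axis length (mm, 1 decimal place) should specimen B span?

1345.2 mm

Specimen A: true growth lamina count = 2083 − 7 + 3 = 2079.
A: Extension rate ≈ 802.3 / 2079 = 0.386 mm/year.
Length of B = 0.386 × 3485 = 1345.2 mm.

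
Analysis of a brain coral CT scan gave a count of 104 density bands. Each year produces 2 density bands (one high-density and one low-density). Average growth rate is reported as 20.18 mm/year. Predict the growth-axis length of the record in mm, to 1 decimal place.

With 2 density bands per year, 104 / 2 = 52 years.
Length ≈ 20.18 × 52 = 1049.4 mm.

1049.4 mm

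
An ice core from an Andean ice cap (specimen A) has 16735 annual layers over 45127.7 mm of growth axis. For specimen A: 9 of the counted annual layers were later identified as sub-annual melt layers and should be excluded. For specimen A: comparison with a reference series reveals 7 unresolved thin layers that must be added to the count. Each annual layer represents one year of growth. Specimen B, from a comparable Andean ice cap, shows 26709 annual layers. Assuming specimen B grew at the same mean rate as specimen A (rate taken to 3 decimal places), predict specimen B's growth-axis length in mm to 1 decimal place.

72034.2 mm

Specimen A: correcting the raw count gives 16735 − 9 + 7 = 16733 true annual layers.
A: 45127.7 mm over 16733 years gives 45127.7 / 16733 ≈ 2.697 mm/year.
Length of B = 2.697 × 26709 = 72034.2 mm.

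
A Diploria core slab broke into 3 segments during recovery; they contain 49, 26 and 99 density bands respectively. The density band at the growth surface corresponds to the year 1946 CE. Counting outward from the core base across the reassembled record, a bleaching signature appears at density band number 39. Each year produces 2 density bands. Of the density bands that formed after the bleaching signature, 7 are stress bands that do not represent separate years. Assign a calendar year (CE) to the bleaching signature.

1882 CE

Total density bands = 49 + 26 + 99 = 174.
Between density band 39 and the growth surface there are 174 − 39 = 135 density bands.
Excluding 7 false density bands: 135 − 7 = 128.
128 density bands at 2 per year is 128 / 2 = 64 years.
1946 − 64 = 1882 CE.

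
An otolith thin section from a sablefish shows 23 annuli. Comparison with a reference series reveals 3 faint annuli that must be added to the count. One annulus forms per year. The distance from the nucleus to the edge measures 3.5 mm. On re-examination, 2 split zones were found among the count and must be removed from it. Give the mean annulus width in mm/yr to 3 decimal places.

0.146 mm/yr

Adjusted count: 23 − 2 + 3 = 24 annuli.
Extension rate ≈ 3.5 / 24 = 0.146 mm/yr.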